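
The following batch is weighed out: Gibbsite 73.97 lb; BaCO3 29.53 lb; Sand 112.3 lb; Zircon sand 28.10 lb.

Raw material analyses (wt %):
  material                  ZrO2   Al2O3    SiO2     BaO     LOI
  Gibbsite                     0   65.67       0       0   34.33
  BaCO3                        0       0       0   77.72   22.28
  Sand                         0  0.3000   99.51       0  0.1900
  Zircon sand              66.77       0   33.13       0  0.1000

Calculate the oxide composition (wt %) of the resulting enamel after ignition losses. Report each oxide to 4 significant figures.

Glass mass = 211.7 lb (batch 243.9 − LOI 32.21).
Composition: ZrO2 8.863%, Al2O3 23.11%, SiO2 57.19%, BaO 10.84%

The working math maintains full float precision throughout. The intermediate values are shown rounded to 4 significant figures — every reported number takes exactly one rounding — the derived quantities (LOI, net glass mass, the totals, the four compositions, the yield) are carried from the weighed amounts at 211.7 lb of glass in full float precision as quoted within the problem or the answer.
Oxide-by-oxide delivered mass:
  ZrO2: 28.10·0.6677 = 18.76 lb
  Al2O3: 73.97·0.6567 + 112.3·0.003000 = 48.91 lb
  SiO2: 112.3·0.9951 + 28.10·0.3313 = 121.1 lb
  BaO: 29.53·0.7772 = 22.95 lb
LOI: 73.97·0.3433 + 29.53·0.2228 + 112.3·0.001900 + 28.10·0.001000 = 32.21 lb
Net of LOI, the glass mass = 243.9 − 32.21 = 211.7 lb (= the summed oxide contributions)
oxide / glass × 100 gives the wt %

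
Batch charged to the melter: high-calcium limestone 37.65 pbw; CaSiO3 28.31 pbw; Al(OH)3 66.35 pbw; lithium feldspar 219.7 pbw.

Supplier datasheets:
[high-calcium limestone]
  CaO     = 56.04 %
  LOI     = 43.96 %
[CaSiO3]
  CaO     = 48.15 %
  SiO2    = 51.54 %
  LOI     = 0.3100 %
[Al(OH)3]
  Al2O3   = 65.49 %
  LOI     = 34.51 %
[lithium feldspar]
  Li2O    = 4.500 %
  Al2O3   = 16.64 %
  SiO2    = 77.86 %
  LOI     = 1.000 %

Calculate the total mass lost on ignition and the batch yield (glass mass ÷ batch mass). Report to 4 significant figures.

Working values are printed rounded to four significant digits between the steps; all internal work maintains full precision from first step to last; every reported value is rounded a single time. Derived quantities are rebuilt at full float precision (LOI, four oxide percentages, the yield, glass mass, the totals) starting from the weights at 310.3 pbw of glass, as quoted within the problem or answer text.
Each material's LOI contribution:
  high-calcium limestone: 37.65 × 0.4396 = 16.55 pbw
  CaSiO3: 28.31 × 0.003100 = 0.08776 pbw
  Al(OH)3: 66.35 × 0.3451 = 22.90 pbw
  lithium feldspar: 219.7 × 0.01000 = 2.197 pbw
Total LOI = 41.73 pbw
Glass = batch − LOI = 352.0 − 41.73 = 310.3 pbw

LOI loss = 41.73 pbw; glass = 310.3 pbw; yield = 88.14%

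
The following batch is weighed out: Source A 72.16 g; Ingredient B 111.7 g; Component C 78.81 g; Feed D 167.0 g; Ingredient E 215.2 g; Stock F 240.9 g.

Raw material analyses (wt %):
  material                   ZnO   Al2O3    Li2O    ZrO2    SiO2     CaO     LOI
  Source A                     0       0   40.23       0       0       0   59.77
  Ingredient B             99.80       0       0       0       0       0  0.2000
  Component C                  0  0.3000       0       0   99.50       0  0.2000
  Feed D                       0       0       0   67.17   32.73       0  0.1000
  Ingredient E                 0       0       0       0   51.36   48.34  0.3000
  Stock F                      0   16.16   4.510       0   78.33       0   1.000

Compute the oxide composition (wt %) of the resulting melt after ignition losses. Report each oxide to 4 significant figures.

Each numeric step holds full float precision at all times — intermediates are shown (rounded to four significant digits) across the worked steps; a single rounding yields every reported value. All derived quantities are computed at exact precision (six oxide percentages, net glass mass, LOI, the totals, yield) from the batch weights for 839.0 g of glass as they appear in the problem or answer text.
Delivered oxide masses:
  ZnO: 111.7·0.9980 = 111.5 g
  Al2O3: 78.81·0.003000 + 240.9·0.1616 = 39.17 g
  Li2O: 72.16·0.4023 + 240.9·0.04510 = 39.89 g
  ZrO2: 167.0·0.6717 = 112.2 g
  SiO2: 78.81·0.9950 + 167.0·0.3273 + 215.2·0.5136 + 240.9·0.7833 = 432.3 g
  CaO: 215.2·0.4834 = 104.0 g
LOI: 72.16·0.5977 + 111.7·0.002000 + 78.81·0.002000 + 167.0·0.001000 + 215.2·0.003000 + 240.9·0.01000 = 46.73 g
Glass mass = batch − LOI = 885.8 − 46.73 = 839.0 g (consistent with Σ oxide mass)
percent share: oxide ÷ glass, ×100

Glass mass = 839.0 g (batch 885.8 − LOI 46.73).
Composition: ZnO 13.29%, Al2O3 4.668%, Li2O 4.755%, ZrO2 13.37%, SiO2 51.52%, CaO 12.40%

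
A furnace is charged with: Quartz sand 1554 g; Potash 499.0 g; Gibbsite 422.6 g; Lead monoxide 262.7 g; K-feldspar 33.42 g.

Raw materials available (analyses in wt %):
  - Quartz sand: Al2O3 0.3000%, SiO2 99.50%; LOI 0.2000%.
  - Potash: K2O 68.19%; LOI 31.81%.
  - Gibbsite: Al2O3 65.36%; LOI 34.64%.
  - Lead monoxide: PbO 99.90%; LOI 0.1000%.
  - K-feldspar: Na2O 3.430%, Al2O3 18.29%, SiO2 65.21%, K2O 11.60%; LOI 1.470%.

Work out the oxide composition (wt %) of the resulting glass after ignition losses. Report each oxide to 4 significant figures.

The working math holds exact precision through every step. Working values appear rounded to 4 significant digits across the worked steps. Exactly one rounding goes into every reported figure — all derived quantities (net glass mass, ignition loss, the totals, five oxide percentages, the yield) are carried at exact precision from the batch weights on 2463 g of glass, precisely as stated by the problem or the answer.
Oxide masses out of the charge:
  Na2O: 33.42·0.03430 = 1.146 g
  Al2O3: 1554·0.003000 + 422.6·0.6536 + 33.42·0.1829 = 287.0 g
  PbO: 262.7·0.9990 = 262.4 g
  SiO2: 1554·0.9950 + 33.42·0.6521 = 1568 g
  K2O: 499.0·0.6819 + 33.42·0.1160 = 344.1 g
LOI: 1554·0.002000 + 499.0·0.3181 + 422.6·0.3464 + 262.7·0.001000 + 33.42·0.01470 = 309.0 g
Glass = total batch minus LOI = 2772 − 309.0 = 2463 g (equal to the oxide-mass sum)
each oxide over glass, ×100, is wt %

Glass mass = 2463 g (batch 2772 − LOI 309.0).
Composition: Na2O 0.04655%, Al2O3 11.65%, PbO 10.66%, SiO2 63.67%, K2O 13.97%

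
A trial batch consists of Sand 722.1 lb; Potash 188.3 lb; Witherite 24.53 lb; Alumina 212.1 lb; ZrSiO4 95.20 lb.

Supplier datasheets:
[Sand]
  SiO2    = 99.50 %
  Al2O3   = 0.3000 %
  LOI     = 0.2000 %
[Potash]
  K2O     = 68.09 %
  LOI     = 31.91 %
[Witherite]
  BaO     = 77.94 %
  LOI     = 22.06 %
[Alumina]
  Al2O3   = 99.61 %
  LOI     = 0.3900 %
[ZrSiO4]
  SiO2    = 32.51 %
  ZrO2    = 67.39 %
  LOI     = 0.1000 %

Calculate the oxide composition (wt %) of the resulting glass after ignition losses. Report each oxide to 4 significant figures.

Glass mass = 1174 lb (batch 1242 − LOI 67.86).
Composition: SiO2 63.82%, ZrO2 5.463%, K2O 10.92%, Al2O3 18.17%, BaO 1.628%

All arithmetic holds exact precision throughout; in-progress results are displayed with 4-significant-figure rounding in the printout; each reported figure receives exactly one rounding; the derived quantities, including glass mass, LOI, totals, five oxide percentages, yield, are re-derived using the weight values for 1174 lb of glass in exact precision, as quoted within problem or answer.
Oxide-by-oxide delivered mass:
  SiO2: 722.1·0.9950 + 95.20·0.3251 = 749.4 lb
  ZrO2: 95.20·0.6739 = 64.16 lb
  K2O: 188.3·0.6809 = 128.2 lb
  Al2O3: 722.1·0.003000 + 212.1·0.9961 = 213.4 lb
  BaO: 24.53·0.7794 = 19.12 lb
LOI: 722.1·0.002000 + 188.3·0.3191 + 24.53·0.2206 + 212.1·0.003900 + 95.20·0.001000 = 67.86 lb
The glass mass, total less LOI, = 1242 − 67.86 = 1174 lb (consistent with Σ oxide mass)
wt % = 100 × oxide mass / glass mass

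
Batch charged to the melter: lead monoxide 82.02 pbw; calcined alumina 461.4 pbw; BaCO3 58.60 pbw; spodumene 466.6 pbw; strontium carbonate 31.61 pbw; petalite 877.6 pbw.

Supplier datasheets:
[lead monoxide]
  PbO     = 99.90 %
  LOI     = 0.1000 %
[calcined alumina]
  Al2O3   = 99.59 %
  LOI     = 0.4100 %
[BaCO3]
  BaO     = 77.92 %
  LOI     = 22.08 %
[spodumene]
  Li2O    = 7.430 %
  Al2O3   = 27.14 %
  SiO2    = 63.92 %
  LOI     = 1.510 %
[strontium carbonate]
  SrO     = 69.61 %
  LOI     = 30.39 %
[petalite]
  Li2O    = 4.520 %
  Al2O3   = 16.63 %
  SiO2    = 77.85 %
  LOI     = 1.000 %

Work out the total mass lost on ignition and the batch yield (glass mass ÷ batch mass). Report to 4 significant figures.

All arithmetic runs at exact precision from start to finish; in-progress results are shown, rounded to four significant figures, when written out — each reported number takes a single rounding. Derived quantities, including yield, totals, the six compositions, glass mass, ignition loss, are re-derived from the batch weights per 1937 pbw of glass in full float precision as quoted within question or answer.
Material-by-material LOI:
  lead monoxide: 82.02 × 0.001000 = 0.08202 pbw
  calcined alumina: 461.4 × 0.004100 = 1.892 pbw
  BaCO3: 58.60 × 0.2208 = 12.94 pbw
  spodumene: 466.6 × 0.01510 = 7.046 pbw
  strontium carbonate: 31.61 × 0.3039 = 9.606 pbw
  petalite: 877.6 × 0.01000 = 8.776 pbw
Total LOI = 40.34 pbw
Glass = batch − LOI = 1978 − 40.34 = 1937 pbw

LOI loss = 40.34 pbw; glass = 1937 pbw; yield = 97.96%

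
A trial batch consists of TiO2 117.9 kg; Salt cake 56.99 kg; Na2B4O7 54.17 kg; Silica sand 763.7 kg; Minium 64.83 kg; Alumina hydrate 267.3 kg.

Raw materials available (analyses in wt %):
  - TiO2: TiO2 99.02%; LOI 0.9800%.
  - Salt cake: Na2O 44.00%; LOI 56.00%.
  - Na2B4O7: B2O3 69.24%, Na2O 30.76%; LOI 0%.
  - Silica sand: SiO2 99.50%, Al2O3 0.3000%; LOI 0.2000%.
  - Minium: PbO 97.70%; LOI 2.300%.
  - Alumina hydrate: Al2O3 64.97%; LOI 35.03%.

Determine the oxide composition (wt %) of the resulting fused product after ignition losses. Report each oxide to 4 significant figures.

Working values are shown with 4-significant-figure rounding within the worked lines. Full precision is held through every step. Each reported result undergoes a single rounding — all derived quantities are recomputed from the batch weights for 1195 kg of glass at exact precision (the six compositions, net glass mass, the yield, LOI, totals), as quoted within the problem or the answer.
What the batch supplies per oxide:
  B2O3: 54.17·0.6924 = 37.51 kg
  PbO: 64.83·0.9770 = 63.34 kg
  TiO2: 117.9·0.9902 = 116.7 kg
  Na2O: 56.99·0.4400 + 54.17·0.3076 = 41.74 kg
  SiO2: 763.7·0.9950 = 759.9 kg
  Al2O3: 763.7·0.003000 + 267.3·0.6497 = 176.0 kg
LOI: 117.9·0.009800 + 56.99·0.5600 + 763.7·0.002000 + 64.83·0.02300 + 267.3·0.3503 = 129.7 kg
Net of LOI, the glass mass = 1325 − 129.7 = 1195 kg (= the summed oxide contributions)
each wt % is 100 × oxide ÷ glass

Glass mass = 1195 kg (batch 1325 − LOI 129.7).
Composition: B2O3 3.138%, PbO 5.300%, TiO2 9.768%, Na2O 3.492%, SiO2 63.58%, Al2O3 14.72%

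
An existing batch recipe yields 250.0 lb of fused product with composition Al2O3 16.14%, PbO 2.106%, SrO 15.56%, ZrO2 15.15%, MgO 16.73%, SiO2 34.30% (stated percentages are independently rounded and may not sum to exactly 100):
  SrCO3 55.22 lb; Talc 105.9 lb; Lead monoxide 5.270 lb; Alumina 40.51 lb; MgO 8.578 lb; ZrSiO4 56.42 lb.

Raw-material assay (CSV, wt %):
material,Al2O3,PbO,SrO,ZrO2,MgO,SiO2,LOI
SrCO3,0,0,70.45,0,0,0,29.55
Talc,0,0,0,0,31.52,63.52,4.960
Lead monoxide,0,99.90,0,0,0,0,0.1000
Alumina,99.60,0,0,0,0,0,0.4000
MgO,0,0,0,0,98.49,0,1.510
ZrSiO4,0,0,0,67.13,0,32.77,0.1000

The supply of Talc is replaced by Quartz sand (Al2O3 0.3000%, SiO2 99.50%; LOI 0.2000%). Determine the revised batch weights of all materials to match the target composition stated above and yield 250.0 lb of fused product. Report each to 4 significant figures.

Rounding to four significant digits extends to every working value as printed — the whole derivation maintains full float precision at each step; exactly one rounding lands on each reported figure. All derived quantities (yield, the six compositions, net glass mass, LOI, totals) are recomputed from the batch weights for 250.0 lb of glass in full float precision, exactly as shown in problem or answer.
Per-oxide target masses for 250.0 lb fused product:
  Al2O3: 16.14% × 250.0 = 40.35 lb
  PbO: 2.106% × 250.0 = 5.265 lb
  SrO: 15.56% × 250.0 = 38.90 lb
  ZrO2: 15.15% × 250.0 = 37.88 lb
  MgO: 16.73% × 250.0 = 41.82 lb
  SiO2: 34.30% × 250.0 = 85.75 lb
Oxide-by-oxide audit with the batch weights as given, against the basis in use (every target is met by its sum exact up to rounding of places):
  Al2O3: 67.60·0.003000 + 40.31·0.9960 = 40.35 lb (target 40.35 lb)
  PbO: 5.270·0.9990 = 5.265 lb (target 5.265 lb)
  SrO: 55.22·0.7045 = 38.90 lb (target 38.90 lb)
  ZrO2: 56.42·0.6713 = 37.87 lb (target 37.88 lb)
  MgO: 42.47·0.9849 = 41.83 lb (target 41.82 lb)
  SiO2: 67.60·0.9950 + 56.42·0.3277 = 85.75 lb (target 85.75 lb)
Glass-mass closure: the batch minus its LOI: 250.0 lb (summing oxide targets gives 250.0 lb; basis as stated: 250.0 lb — rounding explains the deltas).
Whole-batch sum: Σ batch = 267.3 lb; ignition loss, Σ(batch × LOI) = 17.32 lb; yield = glass ÷ total batch = 93.52%.

Revised batch per 250.0 lb fused product:
  SrCO3: 55.22 lb
  Quartz sand: 67.60 lb
  Lead monoxide: 5.270 lb
  Alumina: 40.31 lb
  MgO: 42.47 lb
  ZrSiO4: 56.42 lb
Total batch = 267.3 lb; LOI loss = 17.32 lb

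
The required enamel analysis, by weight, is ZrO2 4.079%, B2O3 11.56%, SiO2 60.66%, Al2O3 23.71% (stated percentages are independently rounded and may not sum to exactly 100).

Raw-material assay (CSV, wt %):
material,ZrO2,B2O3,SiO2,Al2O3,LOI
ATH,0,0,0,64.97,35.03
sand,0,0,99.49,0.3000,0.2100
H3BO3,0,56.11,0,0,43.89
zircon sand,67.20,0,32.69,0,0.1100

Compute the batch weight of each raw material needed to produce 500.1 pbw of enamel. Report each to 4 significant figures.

The working math keeps exact precision through the solve. Values along the way appear rounded off to 4 significant digits between the steps. Exactly one rounding is applied to each reported result; derived quantities (the totals, net glass mass, yield, the four compositions, LOI) are re-derived at exact precision starting from the weights on 500.1 pbw of glass, exactly as shown in question or answer.
Oxide-by-oxide targets in 500.1 pbw enamel:
  ZrO2: 4.079% × 500.1 = 20.40 pbw
  B2O3: 11.56% × 500.1 = 57.81 pbw
  SiO2: 60.66% × 500.1 = 303.4 pbw
  Al2O3: 23.71% × 500.1 = 118.6 pbw
Oxide-by-oxide audit from the weights as reported, on the stated basis (summed amounts equal target values up to rounding of the answer):
  ZrO2: 30.36·0.6720 = 20.40 pbw (target 20.40 pbw)
  B2O3: 103.0·0.5611 = 57.79 pbw (target 57.81 pbw)
  SiO2: 294.9·0.9949 + 30.36·0.3269 = 303.3 pbw (target 303.4 pbw)
  Al2O3: 181.1·0.6497 + 294.9·0.003000 = 118.5 pbw (target 118.6 pbw)
Glass mass check: batch Σ − ignition loss = 500.1 pbw (the targets, summed, come to 500.1 pbw; the stated basis being 500.1 pbw — deltas are rounding alone).
Whole-batch sum: Σ batch = 609.4 pbw; loss to ignition Σ batch·LOI = 109.3 pbw; the yield ratio, glass ÷ batch: 82.06%.

Batch per 500.1 pbw enamel:
  ATH: 181.1 pbw
  sand: 294.9 pbw
  H3BO3: 103.0 pbw
  zircon sand: 30.36 pbw
Total batch = 609.4 pbw; LOI loss = 109.3 pbw; yield = 82.06%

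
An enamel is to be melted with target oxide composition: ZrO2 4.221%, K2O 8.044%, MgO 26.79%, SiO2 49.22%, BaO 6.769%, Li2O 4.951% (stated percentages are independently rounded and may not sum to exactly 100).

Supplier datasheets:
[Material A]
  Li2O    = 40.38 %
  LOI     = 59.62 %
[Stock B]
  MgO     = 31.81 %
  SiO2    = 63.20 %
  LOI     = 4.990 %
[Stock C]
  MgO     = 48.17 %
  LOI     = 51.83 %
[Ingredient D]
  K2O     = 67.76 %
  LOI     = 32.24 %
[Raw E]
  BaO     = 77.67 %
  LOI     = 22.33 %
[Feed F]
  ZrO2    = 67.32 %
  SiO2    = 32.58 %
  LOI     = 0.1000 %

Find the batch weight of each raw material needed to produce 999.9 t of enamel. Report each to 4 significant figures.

Batch per 999.9 t enamel:
  Material A: 122.6 t
  Stock B: 746.4 t
  Stock C: 63.20 t
  Ingredient D: 118.7 t
  Raw E: 87.14 t
  Feed F: 62.69 t
Total batch = 1201 t; LOI loss = 200.9 t; yield = 83.27%

Every computation runs at exact precision in all steps; values along the way are displayed rounded off to 4 significant figures at each printed step; each reported result is rounded exactly once. Derived quantities are carried from the batch weights on 999.9 t of glass in exact precision (LOI, glass mass, yield, six oxide percentages, the totals) as set out in question or answer.
Oxide mass targets, per 999.9 t enamel:
  ZrO2: 4.221% × 999.9 = 42.21 t
  K2O: 8.044% × 999.9 = 80.43 t
  MgO: 26.79% × 999.9 = 267.9 t
  SiO2: 49.22% × 999.9 = 492.2 t
  BaO: 6.769% × 999.9 = 67.68 t
  Li2O: 4.951% × 999.9 = 49.51 t
Oxide-by-oxide audit on the weights just shown, for the quoted basis mass (sum by sum, the targets are met up to rounding of the answer):
  ZrO2: 62.69·0.6732 = 42.20 t (target 42.21 t)
  K2O: 118.7·0.6776 = 80.43 t (target 80.43 t)
  MgO: 746.4·0.3181 + 63.20·0.4817 = 267.9 t (target 267.9 t)
  SiO2: 746.4·0.6320 + 62.69·0.3258 = 492.1 t (target 492.2 t)
  BaO: 87.14·0.7767 = 67.68 t (target 67.68 t)
  Li2O: 122.6·0.4038 = 49.51 t (target 49.51 t)
Mass balance on the glass: whole batch net of LOI = 999.8 t (per-oxide target masses sum to 999.9 t; versus the stated basis of 999.9 t — any gap is answer rounding).
Adding the batch up: Σ batch = 1201 t; the LOI term Σ batch·LOI equals 200.9 t; yield: glass divided by total = 83.27%.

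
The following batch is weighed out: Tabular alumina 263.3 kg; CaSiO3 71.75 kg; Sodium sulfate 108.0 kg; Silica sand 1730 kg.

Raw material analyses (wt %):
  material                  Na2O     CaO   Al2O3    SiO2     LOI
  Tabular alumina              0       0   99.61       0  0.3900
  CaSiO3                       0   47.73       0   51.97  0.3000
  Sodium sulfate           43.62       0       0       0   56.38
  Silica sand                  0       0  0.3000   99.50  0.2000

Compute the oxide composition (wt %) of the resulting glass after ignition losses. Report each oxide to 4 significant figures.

Working values are printed rounded to 4 significant digits on the page; the working math keeps full precision from first step to last; each reported result receives exactly one rounding — the derived quantities are computed using the weight values for 2107 kg of glass in full precision (totals, LOI, the four compositions, yield, net glass mass), as they appear in either problem or answer.
Mass of each oxide from the mix:
  Na2O: 108.0·0.4362 = 47.11 kg
  CaO: 71.75·0.4773 = 34.25 kg
  Al2O3: 263.3·0.9961 + 1730·0.003000 = 267.5 kg
  SiO2: 71.75·0.5197 + 1730·0.9950 = 1759 kg
LOI: 263.3·0.003900 + 71.75·0.003000 + 108.0·0.5638 + 1730·0.002000 = 65.59 kg
Resulting glass, batch − LOI: 2173 − 65.59 = 2107 kg (consistent with Σ oxide mass)
percent by weight: oxide/glass ×100

Glass mass = 2107 kg (batch 2173 − LOI 65.59).
Composition: Na2O 2.235%, CaO 1.625%, Al2O3 12.69%, SiO2 83.45%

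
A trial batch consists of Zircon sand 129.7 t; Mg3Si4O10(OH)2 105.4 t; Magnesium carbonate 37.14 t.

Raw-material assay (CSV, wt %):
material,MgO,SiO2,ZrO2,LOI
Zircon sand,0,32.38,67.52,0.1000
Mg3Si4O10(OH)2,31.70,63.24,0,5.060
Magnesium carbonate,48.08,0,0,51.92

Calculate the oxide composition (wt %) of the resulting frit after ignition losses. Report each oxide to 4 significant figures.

All arithmetic holds exact precision through the solve; mid-chain values are displayed (rounded to four significant figures) at each printed step; exactly one rounding is applied to each reported number — the derived quantities are carried in exact precision (yield, net glass mass, totals, the three compositions, ignition loss) from the batch weights on 247.5 t of glass precisely as stated by the problem or the answer.
Delivered oxide masses:
  MgO: 105.4·0.3170 + 37.14·0.4808 = 51.27 t
  SiO2: 129.7·0.3238 + 105.4·0.6324 = 108.7 t
  ZrO2: 129.7·0.6752 = 87.57 t
LOI: 129.7·0.001000 + 105.4·0.05060 + 37.14·0.5192 = 24.75 t
Glass mass = batch − LOI = 272.2 − 24.75 = 247.5 t (matching Σ of the oxides)
each oxide over glass, ×100, is wt %

Glass mass = 247.5 t (batch 272.2 − LOI 24.75).
Composition: MgO 20.72%, SiO2 43.90%, ZrO2 35.38%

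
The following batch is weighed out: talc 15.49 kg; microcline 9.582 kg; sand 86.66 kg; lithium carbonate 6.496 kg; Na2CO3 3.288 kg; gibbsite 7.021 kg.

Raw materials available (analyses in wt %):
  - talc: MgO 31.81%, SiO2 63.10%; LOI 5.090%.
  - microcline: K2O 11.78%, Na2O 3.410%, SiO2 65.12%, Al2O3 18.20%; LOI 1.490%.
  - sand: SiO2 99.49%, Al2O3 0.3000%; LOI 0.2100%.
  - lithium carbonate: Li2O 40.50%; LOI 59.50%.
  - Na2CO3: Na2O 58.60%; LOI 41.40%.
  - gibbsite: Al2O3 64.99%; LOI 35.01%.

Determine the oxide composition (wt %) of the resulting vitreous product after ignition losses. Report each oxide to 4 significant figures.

The working math carries full precision through the solve — in-progress results are printed rounded to 4 significant figures across the worked steps. Each reported figure receives exactly one rounding — derived quantities are recomputed at exact precision (LOI, the yield, the totals, glass mass, six oxide percentages) from the weighed amounts for 119.7 kg of glass, precisely as stated by problem or answer.
What the batch supplies per oxide:
  Li2O: 6.496·0.4050 = 2.631 kg
  K2O: 9.582·0.1178 = 1.129 kg
  MgO: 15.49·0.3181 = 4.927 kg
  Na2O: 9.582·0.03410 + 3.288·0.5860 = 2.254 kg
  SiO2: 15.49·0.6310 + 9.582·0.6512 + 86.66·0.9949 = 102.2 kg
  Al2O3: 9.582·0.1820 + 86.66·0.003000 + 7.021·0.6499 = 6.567 kg
LOI: 15.49·0.05090 + 9.582·0.01490 + 86.66·0.002100 + 6.496·0.5950 + 3.288·0.4140 + 7.021·0.3501 = 8.798 kg
Glass mass = batch − LOI = 128.5 − 8.798 = 119.7 kg (= the summed oxide contributions)
each oxide over glass, ×100, is wt %

Glass mass = 119.7 kg (batch 128.5 − LOI 8.798).
Composition: Li2O 2.197%, K2O 0.9427%, MgO 4.115%, Na2O 1.882%, SiO2 85.38%, Al2O3 5.484%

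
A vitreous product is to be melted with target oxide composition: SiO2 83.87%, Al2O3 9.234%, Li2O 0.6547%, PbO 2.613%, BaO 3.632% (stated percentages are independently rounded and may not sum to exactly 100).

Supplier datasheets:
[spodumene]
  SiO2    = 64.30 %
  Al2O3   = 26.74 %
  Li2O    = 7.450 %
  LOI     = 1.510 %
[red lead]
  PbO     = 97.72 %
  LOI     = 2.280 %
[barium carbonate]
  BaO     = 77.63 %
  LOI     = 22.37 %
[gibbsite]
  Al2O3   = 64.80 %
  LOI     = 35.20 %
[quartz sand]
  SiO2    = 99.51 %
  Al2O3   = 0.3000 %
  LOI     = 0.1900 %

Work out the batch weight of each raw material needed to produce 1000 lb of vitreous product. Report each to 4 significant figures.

All arithmetic holds full precision through the solve — working values are displayed rounded to 4 significant digits on the page — a single rounding finalizes every reported number. The derived quantities, including totals, yield, the five compositions, net glass mass, ignition loss, are carried starting from the weights per 1000 lb of glass at full float precision, as given in the problem or answer text.
Per-oxide target masses for 1000 lb vitreous product:
  SiO2: 83.87% × 1000 = 838.7 lb
  Al2O3: 9.234% × 1000 = 92.34 lb
  Li2O: 0.6547% × 1000 = 6.547 lb
  PbO: 2.613% × 1000 = 26.13 lb
  BaO: 3.632% × 1000 = 36.32 lb
Balance tally, oxide-wise, applying the batch weights above, versus the basis set out (sums match the target masses within answer rounding):
  SiO2: 87.88·0.6430 + 786.0·0.9951 = 838.7 lb (target 838.7 lb)
  Al2O3: 87.88·0.2674 + 102.6·0.6480 + 786.0·0.003000 = 92.34 lb (target 92.34 lb)
  Li2O: 87.88·0.07450 = 6.547 lb (target 6.547 lb)
  PbO: 26.74·0.9772 = 26.13 lb (target 26.13 lb)
  BaO: 46.79·0.7763 = 36.32 lb (target 36.32 lb)
Glass-mass closure: batch total minus LOI = 1000 lb (targets for the oxides total 1000 lb; stated basis 1000 lb — differing by rounding only).
Summing the batch: Σ batch = 1050 lb; loss to ignition Σ batch·LOI = 50.01 lb; yield: glass divided by total = 95.24%.

Batch per 1000 lb vitreous product:
  spodumene: 87.88 lb
  red lead: 26.74 lb
  barium carbonate: 46.79 lb
  gibbsite: 102.6 lb
  quartz sand: 786.0 lb
Total batch = 1050 lb; LOI loss = 50.01 lb; yield = 95.24%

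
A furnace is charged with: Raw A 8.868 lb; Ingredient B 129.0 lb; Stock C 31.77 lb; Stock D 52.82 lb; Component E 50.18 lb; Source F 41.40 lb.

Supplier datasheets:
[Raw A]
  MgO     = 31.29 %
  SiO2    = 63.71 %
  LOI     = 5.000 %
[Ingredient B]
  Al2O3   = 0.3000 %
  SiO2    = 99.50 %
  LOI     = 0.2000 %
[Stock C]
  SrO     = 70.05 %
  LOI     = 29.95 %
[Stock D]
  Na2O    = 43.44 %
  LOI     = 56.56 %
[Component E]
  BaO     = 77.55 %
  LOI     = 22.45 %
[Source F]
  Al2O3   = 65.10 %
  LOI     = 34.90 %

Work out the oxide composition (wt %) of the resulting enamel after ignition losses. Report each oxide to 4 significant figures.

Glass mass = 248.2 lb (batch 314.0 − LOI 65.81).
Composition: BaO 15.68%, Al2O3 11.01%, Na2O 9.243%, MgO 1.118%, SiO2 53.98%, SrO 8.965%

The whole derivation keeps exact precision at every stage. In-progress results appear rounded to four significant figures in the working — a single rounding yields every reported result; derived quantities (the six compositions, yield, the totals, glass mass, ignition loss) are recomputed at full precision from the weighed amounts per 248.2 lb of glass, as quoted within the problem or the answer.
Delivered oxide masses:
  BaO: 50.18·0.7755 = 38.91 lb
  Al2O3: 129.0·0.003000 + 41.40·0.6510 = 27.34 lb
  Na2O: 52.82·0.4344 = 22.95 lb
  MgO: 8.868·0.3129 = 2.775 lb
  SiO2: 8.868·0.6371 + 129.0·0.9950 = 134.0 lb
  SrO: 31.77·0.7005 = 22.25 lb
LOI: 8.868·0.05000 + 129.0·0.002000 + 31.77·0.2995 + 52.82·0.5656 + 50.18·0.2245 + 41.40·0.3490 = 65.81 lb
Glass = total batch minus LOI = 314.0 − 65.81 = 248.2 lb (equal to the oxide-mass sum)
oxide / glass × 100 gives the wt %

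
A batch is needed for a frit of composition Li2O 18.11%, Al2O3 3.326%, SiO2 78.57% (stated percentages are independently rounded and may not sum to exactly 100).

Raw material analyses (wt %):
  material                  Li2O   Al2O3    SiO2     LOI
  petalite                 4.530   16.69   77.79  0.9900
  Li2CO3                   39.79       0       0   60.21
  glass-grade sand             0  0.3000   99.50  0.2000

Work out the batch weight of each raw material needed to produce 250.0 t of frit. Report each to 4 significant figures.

Each numeric step keeps full float precision through the solve — values along the way are printed, rounded to 4 significant digits, as written; each reported value takes exactly one rounding; all derived quantities are computed from the weighed amounts per 250.0 t of glass at exact precision (totals, net glass mass, the three compositions, LOI, the yield) exactly as printed in problem or answer.
Oxide-by-oxide targets in 250.0 t frit:
  Li2O: 18.11% × 250.0 = 45.28 t
  Al2O3: 3.326% × 250.0 = 8.315 t
  SiO2: 78.57% × 250.0 = 196.4 t
Oxide-by-oxide audit with the batch weights as given, under the basis named above (summed amounts equal target values modulo rounding of the values):
  Li2O: 46.93·0.04530 + 108.4·0.3979 = 45.26 t (target 45.28 t)
  Al2O3: 46.93·0.1669 + 160.7·0.003000 = 8.315 t (target 8.315 t)
  SiO2: 46.93·0.7779 + 160.7·0.9950 = 196.4 t (target 196.4 t)
Consistency of the glass mass: total batch − LOI = 250.0 t (the targets, summed, come to 250.0 t; with the basis standing at 250.0 t — rounding explains the deltas).
Whole-batch sum: Σ batch = 316.0 t; Σ batch·LOI gives LOI loss = 66.05 t; yield, glass over the total, = 79.10%.

Batch per 250.0 t frit:
  petalite: 46.93 t
  Li2CO3: 108.4 t
  glass-grade sand: 160.7 t
Total batch = 316.0 t; LOI loss = 66.05 t; yield = 79.10%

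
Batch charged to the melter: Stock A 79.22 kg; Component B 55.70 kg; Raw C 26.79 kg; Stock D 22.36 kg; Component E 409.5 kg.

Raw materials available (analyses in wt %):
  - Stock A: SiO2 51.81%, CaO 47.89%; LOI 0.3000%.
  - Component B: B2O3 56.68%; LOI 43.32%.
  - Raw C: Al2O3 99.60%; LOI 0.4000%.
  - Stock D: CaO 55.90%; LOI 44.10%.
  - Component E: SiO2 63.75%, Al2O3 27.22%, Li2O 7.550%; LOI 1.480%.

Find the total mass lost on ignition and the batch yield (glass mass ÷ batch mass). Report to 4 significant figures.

Full float precision is carried at every stage; values along the way appear with 4-significant-figure rounding in the working. Each reported figure takes exactly one rounding. All derived quantities, including the totals, yield, glass mass, LOI, five oxide percentages, are carried starting from the weights for 553.2 kg of glass at full precision as quoted within question or answer.
Per-material ignition loss:
  Stock A: 79.22 × 0.003000 = 0.2377 kg
  Component B: 55.70 × 0.4332 = 24.13 kg
  Raw C: 26.79 × 0.004000 = 0.1072 kg
  Stock D: 22.36 × 0.4410 = 9.861 kg
  Component E: 409.5 × 0.01480 = 6.061 kg
Total LOI = 40.40 kg
Glass = batch − LOI = 593.6 − 40.40 = 553.2 kg

LOI loss = 40.40 kg; glass = 553.2 kg; yield = 93.19%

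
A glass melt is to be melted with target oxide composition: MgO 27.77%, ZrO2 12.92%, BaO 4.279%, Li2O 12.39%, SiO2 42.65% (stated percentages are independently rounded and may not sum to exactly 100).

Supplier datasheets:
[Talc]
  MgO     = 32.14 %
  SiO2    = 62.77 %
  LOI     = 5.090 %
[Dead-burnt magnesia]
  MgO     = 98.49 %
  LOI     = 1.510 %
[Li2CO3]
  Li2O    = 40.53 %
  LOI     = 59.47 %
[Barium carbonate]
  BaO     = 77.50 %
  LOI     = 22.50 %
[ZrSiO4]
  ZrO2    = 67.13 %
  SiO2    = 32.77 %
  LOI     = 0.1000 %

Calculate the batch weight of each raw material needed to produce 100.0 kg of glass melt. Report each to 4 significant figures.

Full float precision is maintained throughout. In-progress results appear with 4-significant-digit rounding in the working; a single rounding finalizes every reported figure. Derived quantities, including net glass mass, ignition loss, totals, the five compositions, the yield, are re-derived starting from the weights for 100.0 kg of glass at full precision, precisely as stated by the problem or the answer.
Per-oxide target masses for 100.0 kg glass melt:
  MgO: 27.77% × 100.0 = 27.77 kg
  ZrO2: 12.92% × 100.0 = 12.92 kg
  BaO: 4.279% × 100.0 = 4.279 kg
  Li2O: 12.39% × 100.0 = 12.39 kg
  SiO2: 42.65% × 100.0 = 42.65 kg
Per-oxide balance check from the weights as reported, under the basis named above (target by target, the sums agree inside rounding margins):
  MgO: 57.90·0.3214 + 9.302·0.9849 = 27.77 kg (target 27.77 kg)
  ZrO2: 19.25·0.6713 = 12.92 kg (target 12.92 kg)
  BaO: 5.521·0.7750 = 4.279 kg (target 4.279 kg)
  Li2O: 30.57·0.4053 = 12.39 kg (target 12.39 kg)
  SiO2: 57.90·0.6277 + 19.25·0.3277 = 42.65 kg (target 42.65 kg)
Glass-mass closure: total charge less LOI = 100.0 kg (the Σ of target masses is 100.0 kg; against the stated basis, 100.0 kg — a pure rounding effect).
Batch grand total — Σ batch = 122.5 kg; loss to ignition Σ batch·LOI = 22.53 kg; yield, glass over the total, = 81.62%.

Batch per 100.0 kg glass melt:
  Talc: 57.90 kg
  Dead-burnt magnesia: 9.302 kg
  Li2CO3: 30.57 kg
  Barium carbonate: 5.521 kg
  ZrSiO4: 19.25 kg
Total batch = 122.5 kg; LOI loss = 22.53 kg; yield = 81.62%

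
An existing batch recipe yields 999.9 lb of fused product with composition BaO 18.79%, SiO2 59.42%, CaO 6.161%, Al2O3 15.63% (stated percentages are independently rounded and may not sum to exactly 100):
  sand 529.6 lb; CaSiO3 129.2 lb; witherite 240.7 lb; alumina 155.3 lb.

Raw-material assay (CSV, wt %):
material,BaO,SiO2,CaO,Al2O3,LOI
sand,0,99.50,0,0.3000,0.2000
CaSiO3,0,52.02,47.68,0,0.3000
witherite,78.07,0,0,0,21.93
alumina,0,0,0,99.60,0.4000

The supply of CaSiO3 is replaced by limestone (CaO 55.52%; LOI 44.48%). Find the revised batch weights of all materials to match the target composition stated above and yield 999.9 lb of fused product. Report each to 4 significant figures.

Each numeric step holds full float precision in every operation — values along the way appear, rounded to four significant digits, alongside each step — a single rounding finalizes each reported value; all derived quantities, which include the four compositions, ignition loss, yield, glass mass, totals, are computed at exact precision, as given in the problem or the answer, from the batch weights for 999.9 lb of glass.
The oxide mass targets at 999.9 lb fused product:
  BaO: 18.79% × 999.9 = 187.9 lb
  SiO2: 59.42% × 999.9 = 594.1 lb
  CaO: 6.161% × 999.9 = 61.60 lb
  Al2O3: 15.63% × 999.9 = 156.3 lb
Balance tally, oxide-wise, working from each reported weight, versus the basis set out (summed amounts equal target values once rounding is allowed for):
  BaO: 240.7·0.7807 = 187.9 lb (target 187.9 lb)
  SiO2: 597.1·0.9950 = 594.1 lb (target 594.1 lb)
  CaO: 111.0·0.5552 = 61.63 lb (target 61.60 lb)
  Al2O3: 597.1·0.003000 + 155.1·0.9960 = 156.3 lb (target 156.3 lb)
Glass-mass closure: Σ batch − LOI loss = 999.9 lb (summing oxide targets gives 999.9 lb; against the stated basis, 999.9 lb — deltas are rounding alone).
Summing the batch: Σ batch = 1104 lb; ignition loss, Σ(batch × LOI) = 104.0 lb; as yield: glass ÷ batch → 90.58%.

Revised batch per 999.9 lb fused product:
  sand: 597.1 lb
  limestone: 111.0 lb
  witherite: 240.7 lb
  alumina: 155.1 lb
Total batch = 1104 lb; LOI loss = 104.0 lb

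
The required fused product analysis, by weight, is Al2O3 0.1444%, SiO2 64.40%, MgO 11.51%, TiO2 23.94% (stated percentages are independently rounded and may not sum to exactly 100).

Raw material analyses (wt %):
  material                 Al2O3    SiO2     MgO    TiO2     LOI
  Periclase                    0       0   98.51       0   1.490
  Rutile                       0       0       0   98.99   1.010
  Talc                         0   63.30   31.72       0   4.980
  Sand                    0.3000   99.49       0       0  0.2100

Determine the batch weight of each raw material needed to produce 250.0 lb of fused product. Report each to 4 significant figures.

All internal work holds exact precision end to end; mid-chain values are printed (rounded to 4 significant figures) alongside each step — each reported result is rounded once only. The derived quantities (ignition loss, glass mass, the four compositions, the yield, totals) are recomputed from the batch weights per 250.0 lb of glass in full float precision as given in question or answer.
Oxide mass targets, per 250.0 lb fused product:
  Al2O3: 0.1444% × 250.0 = 0.3610 lb
  SiO2: 64.40% × 250.0 = 161.0 lb
  MgO: 11.51% × 250.0 = 28.78 lb
  TiO2: 23.94% × 250.0 = 59.85 lb
A balance pass over the oxides, applying the batch weights above, relative to the basis at hand (each sum matches its target mass net of answer rounding effects):
  Al2O3: 120.3·0.003000 = 0.3609 lb (target 0.3610 lb)
  SiO2: 65.21·0.6330 + 120.3·0.9949 = 161.0 lb (target 161.0 lb)
  MgO: 8.212·0.9851 + 65.21·0.3172 = 28.77 lb (target 28.78 lb)
  TiO2: 60.46·0.9899 = 59.85 lb (target 59.85 lb)
Glass-mass sanity pass: total batch − LOI = 249.9 lb (oxide target masses add up to 250.0 lb; versus the stated basis of 250.0 lb — any gap is answer rounding).
Whole-batch sum: Σ batch = 254.2 lb; LOI loss = Σ batch·LOI = 4.233 lb; glass ÷ batch gives a yield of 98.33%.

Batch per 250.0 lb fused product:
  Periclase: 8.212 lb
  Rutile: 60.46 lb
  Talc: 65.21 lb
  Sand: 120.3 lb
Total batch = 254.2 lb; LOI loss = 4.233 lb; yield = 98.33%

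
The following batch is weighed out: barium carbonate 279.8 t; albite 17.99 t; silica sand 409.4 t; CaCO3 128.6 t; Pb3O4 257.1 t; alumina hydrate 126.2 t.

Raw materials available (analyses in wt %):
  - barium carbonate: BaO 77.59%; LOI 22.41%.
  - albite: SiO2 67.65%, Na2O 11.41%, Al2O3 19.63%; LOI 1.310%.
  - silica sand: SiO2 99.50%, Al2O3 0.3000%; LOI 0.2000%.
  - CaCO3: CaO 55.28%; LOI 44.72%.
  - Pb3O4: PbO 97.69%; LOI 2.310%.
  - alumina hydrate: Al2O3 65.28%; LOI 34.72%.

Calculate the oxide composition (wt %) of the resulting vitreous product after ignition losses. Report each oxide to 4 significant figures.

Values along the way appear rounded off to 4 significant digits in the working — every computation maintains exact precision in all steps; every reported figure is rounded once only; all derived quantities, including totals, yield, six oxide percentages, glass mass, ignition loss, are computed using the weight values on 1048 t of glass in exact precision exactly as shown in the problem or the answer.
Mass of each oxide from the mix:
  SiO2: 17.99·0.6765 + 409.4·0.9950 = 419.5 t
  Na2O: 17.99·0.1141 = 2.053 t
  PbO: 257.1·0.9769 = 251.2 t
  BaO: 279.8·0.7759 = 217.1 t
  CaO: 128.6·0.5528 = 71.09 t
  Al2O3: 17.99·0.1963 + 409.4·0.003000 + 126.2·0.6528 = 87.14 t
LOI: 279.8·0.2241 + 17.99·0.01310 + 409.4·0.002000 + 128.6·0.4472 + 257.1·0.02310 + 126.2·0.3472 = 171.0 t
Glass mass = batch − LOI = 1219 − 171.0 = 1048 t (matching Σ of the oxides)
wt % = 100 × oxide mass / glass mass

Glass mass = 1048 t (batch 1219 − LOI 171.0).
Composition: SiO2 40.03%, Na2O 0.1959%, PbO 23.96%, BaO 20.71%, CaO 6.783%, Al2O3 8.315%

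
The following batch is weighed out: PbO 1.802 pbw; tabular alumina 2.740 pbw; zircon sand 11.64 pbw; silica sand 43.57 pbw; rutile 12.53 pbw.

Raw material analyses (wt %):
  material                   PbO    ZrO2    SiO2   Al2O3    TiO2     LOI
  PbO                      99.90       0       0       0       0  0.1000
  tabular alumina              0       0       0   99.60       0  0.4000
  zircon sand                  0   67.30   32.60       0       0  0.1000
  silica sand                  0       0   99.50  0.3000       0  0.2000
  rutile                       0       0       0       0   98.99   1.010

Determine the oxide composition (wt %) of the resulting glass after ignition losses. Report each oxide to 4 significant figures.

The working math runs at exact precision through every step. Mid-chain values are printed with 4-significant-figure rounding as written. Each reported number undergoes a single rounding. All derived quantities, which include yield, ignition loss, five oxide percentages, the totals, net glass mass, are re-derived at full precision, precisely as stated by either problem or answer, from the batch weights for 72.04 pbw of glass.
Mass of each oxide from the mix:
  PbO: 1.802·0.9990 = 1.800 pbw
  ZrO2: 11.64·0.6730 = 7.834 pbw
  SiO2: 11.64·0.3260 + 43.57·0.9950 = 47.15 pbw
  Al2O3: 2.740·0.9960 + 43.57·0.003000 = 2.860 pbw
  TiO2: 12.53·0.9899 = 12.40 pbw
LOI: 1.802·0.001000 + 2.740·0.004000 + 11.64·0.001000 + 43.57·0.002000 + 12.53·0.01010 = 0.2381 pbw
Glass mass = batch − LOI = 72.28 − 0.2381 = 72.04 pbw (the oxide masses sum to this)
wt % = 100 × oxide mass / glass mass

Glass mass = 72.04 pbw (batch 72.28 − LOI 0.2381).
Composition: PbO 2.499%, ZrO2 10.87%, SiO2 65.44%, Al2O3 3.969%, TiO2 17.22%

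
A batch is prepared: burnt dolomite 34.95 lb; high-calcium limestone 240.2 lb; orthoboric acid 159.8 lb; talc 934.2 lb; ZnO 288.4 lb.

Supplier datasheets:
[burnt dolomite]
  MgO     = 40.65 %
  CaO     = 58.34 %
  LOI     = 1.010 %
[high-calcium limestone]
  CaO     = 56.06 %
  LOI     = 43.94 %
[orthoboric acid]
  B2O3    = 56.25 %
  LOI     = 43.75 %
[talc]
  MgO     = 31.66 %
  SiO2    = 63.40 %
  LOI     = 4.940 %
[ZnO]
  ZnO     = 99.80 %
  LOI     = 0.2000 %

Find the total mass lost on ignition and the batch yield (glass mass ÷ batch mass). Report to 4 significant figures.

The intermediate values appear, with 4-significant-digit rounding, at each printed step — each numeric step carries full float precision through every step. Exactly one rounding lands on every reported number; the derived quantities (the totals, LOI, net glass mass, yield, the five compositions) are rebuilt from the batch weights on 1435 lb of glass in full float precision as given in problem or answer.
Material-by-material LOI:
  burnt dolomite: 34.95 × 0.01010 = 0.3530 lb
  high-calcium limestone: 240.2 × 0.4394 = 105.5 lb
  orthoboric acid: 159.8 × 0.4375 = 69.91 lb
  talc: 934.2 × 0.04940 = 46.15 lb
  ZnO: 288.4 × 0.002000 = 0.5768 lb
Total LOI = 222.5 lb
Glass = batch − LOI = 1658 − 222.5 = 1435 lb

LOI loss = 222.5 lb; glass = 1435 lb; yield = 86.57%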